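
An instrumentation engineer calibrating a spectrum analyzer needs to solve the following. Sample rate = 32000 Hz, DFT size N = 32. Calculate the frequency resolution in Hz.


DFT frequency resolution:
df = fs / N
   = 32000 / 32
   = 1000.0 Hz

1000.0 Hz


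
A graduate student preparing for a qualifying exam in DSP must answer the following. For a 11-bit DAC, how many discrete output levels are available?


Number of quantization levels = 2^N
= 2^11
= 2048

2048


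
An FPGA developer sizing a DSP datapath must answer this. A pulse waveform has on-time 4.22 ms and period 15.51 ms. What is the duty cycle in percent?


Duty cycle as a percentage:
DC = (t_on / T) * 100
   = (4.22 / 15.51) * 100
   = 0.272083 * 100
   = 27.21 %

27.21 %


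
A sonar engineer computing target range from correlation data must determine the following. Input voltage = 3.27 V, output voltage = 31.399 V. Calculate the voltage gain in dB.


Voltage gain in dB:
G = 20 * log10(Vout / Vin)
  = 20 * log10(31.399 / 3.27)
  = 20 * log10(9.602141)
  = 20 * 0.982368
  = 19.65 dB

19.65 dB


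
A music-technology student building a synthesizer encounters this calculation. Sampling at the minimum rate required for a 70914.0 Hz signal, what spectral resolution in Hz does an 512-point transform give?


Step 1 — Nyquist sampling rate:
fs = 2 * fmax = 2 * 70914.0 = 141828.0 Hz

Step 2 — DFT bin spacing:
df = fs / N = 141828.0 / 512 = 277.0078 Hz

277.0078 Hz


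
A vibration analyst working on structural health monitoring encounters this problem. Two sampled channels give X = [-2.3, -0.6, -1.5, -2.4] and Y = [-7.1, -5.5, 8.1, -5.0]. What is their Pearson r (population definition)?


Pearson correlation coefficient (population):
r = cov(X,Y) / (std(X) * std(Y))
Mean X = -1.7, Mean Y = -2.375
Cov(X,Y) = 0.8325
Std(X) = 0.724569, Std(Y) = 6.097284
r = 0.1884

0.1884


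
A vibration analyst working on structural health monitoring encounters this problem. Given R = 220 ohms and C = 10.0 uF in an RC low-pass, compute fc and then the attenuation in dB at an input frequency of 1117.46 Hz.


Step 1 — cutoff frequency:
fc = 1 / (2*pi*R*C)
C = 10.0 uF = 1e-05 F
fc = 1 / (2*pi*220*1e-05)
   = 72.3432 Hz

Step 2 — magnitude at f = 1117.46 Hz:
|H(f)| = 1 / sqrt(1 + (f/fc)^2)
f/fc = 1117.46 / 72.3432 = 15.446649
|H| = 1 / sqrt(1 + 238.598965) = 0.0646037
|H|_dB = 20*log10(0.0646037) = -23.79 dB

fc = 72.3432 Hz; |H(1117.46 Hz)| = -23.79 dB


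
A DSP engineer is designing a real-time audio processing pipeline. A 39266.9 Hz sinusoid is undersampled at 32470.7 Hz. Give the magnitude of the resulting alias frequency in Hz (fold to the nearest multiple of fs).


Compute the nearest integer multiple of fs to the signal:
n = round(39266.9 / 32470.7) = 1
f_alias = |39266.9 - 1 * 32470.7|
        = |39266.9 - 32470.7|
        = 6796.2 Hz

6796.2


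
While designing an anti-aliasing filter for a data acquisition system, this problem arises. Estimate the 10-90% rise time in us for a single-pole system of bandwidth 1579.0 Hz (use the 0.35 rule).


Rise time from bandwidth relationship:
tr = 0.35 / BW
   = 0.35 / 1579.0
   = 0.000221659278 s
   = 221.6593 us

221.6593 us


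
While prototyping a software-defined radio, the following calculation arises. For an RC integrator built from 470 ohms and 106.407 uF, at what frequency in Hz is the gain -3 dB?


Cutoff frequency of a first-order RC filter:
fc = 1 / (2 * pi * R * C)
C = 106.407 uF = 0.000106407 F
fc = 1 / (2 * pi * 470 * 0.000106407)
   = 1 / 0.3142302025211
   = 3.18238 Hz

3.18238 Hz


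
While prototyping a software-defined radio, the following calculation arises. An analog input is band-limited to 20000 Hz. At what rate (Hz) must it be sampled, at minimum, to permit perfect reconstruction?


The Nyquist rate is twice the maximum frequency component.
fs_min = 2 * fmax
      = 2 * 20000
      = 40000 Hz

40000


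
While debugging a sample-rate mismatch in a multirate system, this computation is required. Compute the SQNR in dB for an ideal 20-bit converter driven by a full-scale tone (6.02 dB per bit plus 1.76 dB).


Theoretical SNR for a full-scale sinusoid:
SNR = 6.02 * N + 1.76
    = 6.02 * 20 + 1.76
    = 120.4 + 1.76
    = 122.16 dB

122.16 dB


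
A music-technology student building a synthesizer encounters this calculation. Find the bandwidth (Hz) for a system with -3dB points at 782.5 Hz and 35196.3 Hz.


Bandwidth is the difference of -3dB frequencies:
BW = f_high - f_low
   = 35196.3 - 782.5
   = 34413.8 Hz

34413.8 Hz


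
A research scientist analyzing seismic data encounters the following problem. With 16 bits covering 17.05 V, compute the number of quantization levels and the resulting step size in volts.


Step 1 — number of quantization levels:
L = 2^N = 2^16 = 65536

Step 2 — LSB step size:
delta = Vfs / L
      = 17.05 / 65536
      = 0.00026016 V

Levels = 65536; step size = 0.00026016 V


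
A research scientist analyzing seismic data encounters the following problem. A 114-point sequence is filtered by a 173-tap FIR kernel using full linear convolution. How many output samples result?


Linear convolution output length:
L = N + M - 1
  = 114 + 173 - 1
  = 286 samples

286


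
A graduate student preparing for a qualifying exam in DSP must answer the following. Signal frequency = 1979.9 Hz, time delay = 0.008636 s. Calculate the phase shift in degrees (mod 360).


Phase shift from frequency and time delay:
phi = 360 * f * t_delay
    = 360 * 1979.9 * 0.008636
    = 6155.43 degrees
    mod 360 = 35.43 degrees

35.43 degrees


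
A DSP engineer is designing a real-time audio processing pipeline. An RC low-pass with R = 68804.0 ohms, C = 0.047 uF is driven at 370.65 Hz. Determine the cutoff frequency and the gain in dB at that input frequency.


Step 1 — cutoff frequency:
fc = 1 / (2*pi*R*C)
C = 0.047 uF = 4.7e-08 F
fc = 1 / (2*pi*68804.0*4.7e-08)
   = 49.2163 Hz

Step 2 — magnitude at f = 370.65 Hz:
|H(f)| = 1 / sqrt(1 + (f/fc)^2)
f/fc = 370.65 / 49.2163 = 7.531042
|H| = 1 / sqrt(1 + 56.716594) = 0.1316284
|H|_dB = 20*log10(0.1316284) = -17.61 dB

fc = 49.2163 Hz; |H(370.65 Hz)| = -17.61 dB


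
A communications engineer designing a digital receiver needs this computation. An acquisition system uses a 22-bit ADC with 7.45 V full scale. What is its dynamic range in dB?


Dynamic range from full-scale to LSB:
V_min = V_max / 2^bits = 7.45 / 2^22
DR = 20 * log10(V_max / V_min)
   = 20 * log10(2^22)
   = 20 * 22 * log10(2)
   = 132.45 dB

132.45 dB


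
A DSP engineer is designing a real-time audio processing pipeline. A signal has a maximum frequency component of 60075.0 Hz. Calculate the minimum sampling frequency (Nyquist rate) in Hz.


The Nyquist rate is twice the maximum frequency component.
fs_min = 2 * fmax
      = 2 * 60075.0
      = 120150.0 Hz

120150.0


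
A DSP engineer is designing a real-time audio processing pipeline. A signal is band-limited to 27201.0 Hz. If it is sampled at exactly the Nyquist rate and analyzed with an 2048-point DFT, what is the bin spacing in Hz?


Step 1 — Nyquist sampling rate:
fs = 2 * fmax = 2 * 27201.0 = 54402.0 Hz

Step 2 — DFT bin spacing:
df = fs / N = 54402.0 / 2048 = 26.5635 Hz

26.5635 Hz


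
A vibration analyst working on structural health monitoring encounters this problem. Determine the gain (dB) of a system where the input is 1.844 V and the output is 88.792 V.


Voltage gain in dB:
G = 20 * log10(Vout / Vin)
  = 20 * log10(88.792 / 1.844)
  = 20 * log10(48.151844)
  = 20 * 1.682613
  = 33.65 dB

33.65 dB


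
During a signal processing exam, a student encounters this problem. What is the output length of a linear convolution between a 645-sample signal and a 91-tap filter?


Linear convolution output length:
L = N + M - 1
  = 645 + 91 - 1
  = 735 samples

735


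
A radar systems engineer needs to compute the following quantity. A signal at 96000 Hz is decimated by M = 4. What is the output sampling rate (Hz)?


Decimation reduces the sample rate:
fs_out = fs_in / M
       = 96000 / 4
       = 24000.0 Hz

24000.0 Hz


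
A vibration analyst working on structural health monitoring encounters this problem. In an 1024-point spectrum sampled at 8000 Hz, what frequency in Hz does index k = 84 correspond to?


Frequency of DFT bin k:
f_k = k * fs / N
    = 84 * 8000 / 1024
    = 672000 / 1024
    = 656.25 Hz

656.25 Hz


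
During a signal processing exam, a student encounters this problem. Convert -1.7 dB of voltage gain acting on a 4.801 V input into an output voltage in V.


Output voltage from dB gain:
V_out = V_in * 10^(gain_dB / 20)
      = 4.801 * 10^(-1.7 / 20)
      = 4.801 * 0.822243
      = 3.9476 V

3.9476 V


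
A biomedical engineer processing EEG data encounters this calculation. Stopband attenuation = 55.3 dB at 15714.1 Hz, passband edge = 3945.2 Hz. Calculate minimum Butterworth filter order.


Butterworth filter order formula:
n = log10(10^(A/10) - 1) / (2 * log10(f_stop/f_pass))
10^(55.3/10) - 1 = 338843.1561
f_stop/f_pass = 15714.1 / 3945.2 = 3.9831
n = 4.6066 -> ceil = 5

5


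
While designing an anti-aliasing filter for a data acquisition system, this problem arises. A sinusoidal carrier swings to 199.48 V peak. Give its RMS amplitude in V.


RMS voltage for a sinusoidal waveform:
V_rms = V_peak / sqrt(2)
      = 199.48 / 1.414214
      = 141.054 V

141.054 V


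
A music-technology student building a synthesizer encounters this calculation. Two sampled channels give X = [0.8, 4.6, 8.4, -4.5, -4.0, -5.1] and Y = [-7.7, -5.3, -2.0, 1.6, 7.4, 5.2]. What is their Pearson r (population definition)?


Pearson correlation coefficient (population):
r = cov(X,Y) / (std(X) * std(Y))
Mean X = 0.0333, Mean Y = -0.1333
Cov(X,Y) = -18.438889
Std(X) = 5.076307, Std(Y) = 5.410381
r = -0.6714

-0.6714


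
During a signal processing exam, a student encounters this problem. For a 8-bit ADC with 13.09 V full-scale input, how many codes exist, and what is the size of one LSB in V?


Step 1 — number of quantization levels:
L = 2^N = 2^8 = 256

Step 2 — LSB step size:
delta = Vfs / L
      = 13.09 / 256
      = 0.05113281 V

Levels = 256; step size = 0.05113281 V


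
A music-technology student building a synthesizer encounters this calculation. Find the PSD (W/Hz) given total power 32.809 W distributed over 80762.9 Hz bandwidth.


Power spectral density:
PSD = P / BW
    = 32.809 / 80762.9
    = 0.00040624 W/Hz

0.00040624 W/Hz


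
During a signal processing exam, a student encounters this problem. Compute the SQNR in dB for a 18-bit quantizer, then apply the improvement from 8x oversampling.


Step 1 — baseline SQNR at Nyquist:
SQNR_base = 6.02*N + 1.76
          = 6.02*18 + 1.76
          = 110.12 dB

Step 2 — oversampling processing gain:
G = 10*log10(OSR) = 10*log10(8) = 9.03 dB

Step 3 — total:
SQNR_total = 110.12 + 9.03 = 119.15 dB

Base SQNR = 110.12 dB; oversampled SQNR = 119.15 dB


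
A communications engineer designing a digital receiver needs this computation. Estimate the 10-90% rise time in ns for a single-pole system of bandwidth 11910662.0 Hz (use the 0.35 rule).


Rise time from bandwidth relationship:
tr = 0.35 / BW
   = 0.35 / 11910662.0
   = 2.938543634e-08 s
   = 29.3854 ns

29.3854 ns


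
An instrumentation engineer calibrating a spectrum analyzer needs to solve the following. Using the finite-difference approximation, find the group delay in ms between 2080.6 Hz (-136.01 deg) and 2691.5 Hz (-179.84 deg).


Group delay from phase difference:
tau = -d(phi)/d(omega)
d(phi) = -43.83 deg = -0.764978 rad
d(omega) = 2*pi*(2691.5 - 2080.6) = 3838.3979 rad/s
tau = -(-0.764978) / 3838.3979
    = 0.1993 ms

0.1993 ms


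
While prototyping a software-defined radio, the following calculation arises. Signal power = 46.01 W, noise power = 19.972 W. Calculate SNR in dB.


SNR in decibels:
SNR = 10 * log10(Ps / Pn)
    = 10 * log10(46.01 / 19.972)
    = 10 * log10(2.3037)
    = 10 * 0.3624
    = 3.62 dB

3.62 dB


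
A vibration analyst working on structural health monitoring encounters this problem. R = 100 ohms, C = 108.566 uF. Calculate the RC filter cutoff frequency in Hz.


Cutoff frequency of a first-order RC filter:
fc = 1 / (2 * pi * R * C)
C = 108.566 uF = 0.000108566 F
fc = 1 / (2 * pi * 100 * 0.000108566)
   = 1 / 0.068214029605926
   = 14.659741 Hz

14.659741 Hz


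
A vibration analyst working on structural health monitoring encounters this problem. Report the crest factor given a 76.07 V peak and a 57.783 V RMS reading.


Crest factor is the ratio of peak to RMS:
CF = V_peak / V_rms
   = 76.07 / 57.783
   = 1.3165

1.3165


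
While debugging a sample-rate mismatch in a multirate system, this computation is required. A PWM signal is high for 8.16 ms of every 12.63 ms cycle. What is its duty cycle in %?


Duty cycle as a percentage:
DC = (t_on / T) * 100
   = (8.16 / 12.63) * 100
   = 0.646081 * 100
   = 64.61 %

64.61 %


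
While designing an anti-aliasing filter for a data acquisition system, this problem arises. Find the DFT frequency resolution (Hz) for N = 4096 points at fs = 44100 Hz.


DFT frequency resolution:
df = fs / N
   = 44100 / 4096
   = 10.7666 Hz

10.7666 Hz


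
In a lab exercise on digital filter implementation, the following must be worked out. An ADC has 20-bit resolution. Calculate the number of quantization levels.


Number of quantization levels = 2^N
= 2^20
= 1048576

1048576


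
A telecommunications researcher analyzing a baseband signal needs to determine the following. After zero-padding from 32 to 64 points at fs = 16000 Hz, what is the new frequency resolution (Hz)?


Frequency resolution after zero-padding:
N_padded = 32 * 2 = 64
df = fs / N_padded
   = 16000 / 64
   = 250.0 Hz

250.0 Hz


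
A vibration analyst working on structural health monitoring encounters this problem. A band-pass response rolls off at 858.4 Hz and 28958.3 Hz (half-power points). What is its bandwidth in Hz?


Bandwidth is the difference of -3dB frequencies:
BW = f_high - f_low
   = 28958.3 - 858.4
   = 28099.9 Hz

28099.9 Hz


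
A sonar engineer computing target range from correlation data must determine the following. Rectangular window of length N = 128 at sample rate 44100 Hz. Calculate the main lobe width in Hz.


Main lobe width for a rectangular window:
Width = 2 * fs / N
      = 2 * 44100 / 128
      = 88200 / 128
      = 689.062 Hz

689.062 Hz


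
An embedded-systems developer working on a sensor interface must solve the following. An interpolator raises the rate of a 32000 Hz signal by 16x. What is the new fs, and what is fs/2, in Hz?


Step 1 — output sample rate after interpolation by L:
fs_out = L * fs_in = 16 * 32000 = 512000 Hz

Step 2 — Nyquist frequency of the output stream:
f_Nyq = fs_out / 2 = 512000 / 2 = 256000.0 Hz

fs_out = 512000 Hz; f_Nyquist = 256000.0 Hz


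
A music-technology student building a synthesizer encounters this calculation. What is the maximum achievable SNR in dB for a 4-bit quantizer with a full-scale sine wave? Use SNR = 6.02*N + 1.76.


Theoretical SNR for a full-scale sinusoid:
SNR = 6.02 * N + 1.76
    = 6.02 * 4 + 1.76
    = 24.08 + 1.76
    = 25.84 dB

25.84 dB


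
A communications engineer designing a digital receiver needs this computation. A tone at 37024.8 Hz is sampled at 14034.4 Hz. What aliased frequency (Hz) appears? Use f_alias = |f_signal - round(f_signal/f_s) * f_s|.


Compute the nearest integer multiple of fs to the signal:
n = round(37024.8 / 14034.4) = 3
f_alias = |37024.8 - 3 * 14034.4|
        = |37024.8 - 42103.2|
        = 5078.4 Hz

5078.4


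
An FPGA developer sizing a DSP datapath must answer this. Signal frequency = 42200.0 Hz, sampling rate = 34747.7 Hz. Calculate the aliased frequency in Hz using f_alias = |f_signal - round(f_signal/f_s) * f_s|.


Compute the nearest integer multiple of fs to the signal:
n = round(42200.0 / 34747.7) = 1
f_alias = |42200.0 - 1 * 34747.7|
        = |42200.0 - 34747.7|
        = 7452.3 Hz

7452.3


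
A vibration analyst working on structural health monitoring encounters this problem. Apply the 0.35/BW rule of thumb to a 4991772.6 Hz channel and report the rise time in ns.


Rise time from bandwidth relationship:
tr = 0.35 / BW
   = 0.35 / 4991772.6
   = 7.011537344e-08 s
   = 70.1154 ns

70.1154 ns


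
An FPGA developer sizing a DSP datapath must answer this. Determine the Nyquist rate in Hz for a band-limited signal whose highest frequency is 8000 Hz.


The Nyquist rate is twice the maximum frequency component.
fs_min = 2 * fmax
      = 2 * 8000
      = 16000 Hz

16000


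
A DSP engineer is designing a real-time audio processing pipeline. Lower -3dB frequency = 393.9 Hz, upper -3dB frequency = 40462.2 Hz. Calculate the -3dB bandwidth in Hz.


Bandwidth is the difference of -3dB frequencies:
BW = f_high - f_low
   = 40462.2 - 393.9
   = 40068.3 Hz

40068.3 Hz


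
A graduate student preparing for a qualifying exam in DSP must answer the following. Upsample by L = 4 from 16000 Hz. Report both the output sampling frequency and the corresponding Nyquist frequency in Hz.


Step 1 — output sample rate after interpolation by L:
fs_out = L * fs_in = 4 * 16000 = 64000 Hz

Step 2 — Nyquist frequency of the output stream:
f_Nyq = fs_out / 2 = 64000 / 2 = 32000.0 Hz

fs_out = 64000 Hz; f_Nyquist = 32000.0 Hz


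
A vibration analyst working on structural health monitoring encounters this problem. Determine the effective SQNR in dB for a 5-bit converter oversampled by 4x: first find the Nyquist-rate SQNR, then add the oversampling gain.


Step 1 — baseline SQNR at Nyquist:
SQNR_base = 6.02*N + 1.76
          = 6.02*5 + 1.76
          = 31.86 dB

Step 2 — oversampling processing gain:
G = 10*log10(OSR) = 10*log10(4) = 6.02 dB

Step 3 — total:
SQNR_total = 31.86 + 6.02 = 37.88 dB

Base SQNR = 31.86 dB; oversampled SQNR = 37.88 dB


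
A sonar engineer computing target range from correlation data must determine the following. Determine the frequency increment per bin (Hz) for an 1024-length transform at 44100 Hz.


DFT frequency resolution:
df = fs / N
   = 44100 / 1024
   = 43.0664 Hz

43.0664 Hz


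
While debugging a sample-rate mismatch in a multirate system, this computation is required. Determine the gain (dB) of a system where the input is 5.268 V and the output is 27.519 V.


Voltage gain in dB:
G = 20 * log10(Vout / Vin)
  = 20 * log10(27.519 / 5.268)
  = 20 * log10(5.223804)
  = 20 * 0.717987
  = 14.36 dB

14.36 dB


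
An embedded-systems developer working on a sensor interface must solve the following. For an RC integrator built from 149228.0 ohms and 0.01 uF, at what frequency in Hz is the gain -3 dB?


Cutoff frequency of a first-order RC filter:
fc = 1 / (2 * pi * R * C)
C = 0.01 uF = 1e-08 F
fc = 1 / (2 * pi * 149228.0 * 1e-08)
   = 1 / 0.009376271770198
   = 106.652199 Hz

106.652199 Hz


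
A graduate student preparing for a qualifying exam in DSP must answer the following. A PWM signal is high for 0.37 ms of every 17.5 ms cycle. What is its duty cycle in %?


Duty cycle as a percentage:
DC = (t_on / T) * 100
   = (0.37 / 17.5) * 100
   = 0.021143 * 100
   = 2.11 %

2.11 %


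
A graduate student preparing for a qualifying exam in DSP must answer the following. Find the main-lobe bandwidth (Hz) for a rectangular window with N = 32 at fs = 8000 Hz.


Main lobe width for a rectangular window:
Width = 2 * fs / N
      = 2 * 8000 / 32
      = 16000 / 32
      = 500.0 Hz

500.0 Hz


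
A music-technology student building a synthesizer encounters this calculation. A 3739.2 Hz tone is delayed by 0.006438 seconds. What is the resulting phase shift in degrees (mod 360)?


Phase shift from frequency and time delay:
phi = 360 * f * t_delay
    = 360 * 3739.2 * 0.006438
    = 8666.27 degrees
    mod 360 = 26.27 degrees

26.27 degrees


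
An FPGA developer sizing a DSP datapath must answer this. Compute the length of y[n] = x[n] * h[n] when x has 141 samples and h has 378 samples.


Linear convolution output length:
L = N + M - 1
  = 141 + 378 - 1
  = 518 samples

518


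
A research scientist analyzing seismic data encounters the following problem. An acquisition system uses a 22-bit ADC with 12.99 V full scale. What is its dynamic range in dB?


Dynamic range from full-scale to LSB:
V_min = V_max / 2^bits = 12.99 / 2^22
DR = 20 * log10(V_max / V_min)
   = 20 * log10(2^22)
   = 20 * 22 * log10(2)
   = 132.45 dB

132.45 dB


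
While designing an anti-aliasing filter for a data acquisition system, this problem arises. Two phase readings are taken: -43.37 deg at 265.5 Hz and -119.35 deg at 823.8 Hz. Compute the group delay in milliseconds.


Group delay from phase difference:
tau = -d(phi)/d(omega)
d(phi) = -75.98 deg = -1.326101 rad
d(omega) = 2*pi*(823.8 - 265.5) = 3507.9024 rad/s
tau = -(-1.326101) / 3507.9024
    = 0.378 ms

0.378 ms


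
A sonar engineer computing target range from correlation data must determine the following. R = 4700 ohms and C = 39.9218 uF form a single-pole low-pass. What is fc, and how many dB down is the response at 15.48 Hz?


Step 1 — cutoff frequency:
fc = 1 / (2*pi*R*C)
C = 39.9218 uF = 3.99218e-05 F
fc = 1 / (2*pi*4700*3.99218e-05)
   = 0.848227 Hz

Step 2 — magnitude at f = 15.48 Hz:
|H(f)| = 1 / sqrt(1 + (f/fc)^2)
f/fc = 15.48 / 0.848227 = 18.249832
|H| = 1 / sqrt(1 + 333.056368) = 0.0547129
|H|_dB = 20*log10(0.0547129) = -25.24 dB

fc = 0.848227 Hz; |H(15.48 Hz)| = -25.24 dB


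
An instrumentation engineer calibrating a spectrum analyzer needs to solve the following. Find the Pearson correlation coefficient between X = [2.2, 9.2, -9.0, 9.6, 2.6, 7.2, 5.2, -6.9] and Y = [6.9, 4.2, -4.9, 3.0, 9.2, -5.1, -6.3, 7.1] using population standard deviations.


Pearson correlation coefficient (population):
r = cov(X,Y) / (std(X) * std(Y))
Mean X = 2.5125, Mean Y = 1.7625
Cov(X,Y) = -0.407031
Std(X) = 6.570662, Std(Y) = 5.854045
r = -0.0106

-0.0106


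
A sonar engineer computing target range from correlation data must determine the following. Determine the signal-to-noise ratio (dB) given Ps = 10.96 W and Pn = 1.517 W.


SNR in decibels:
SNR = 10 * log10(Ps / Pn)
    = 10 * log10(10.96 / 1.517)
    = 10 * log10(7.2248)
    = 10 * 0.8588
    = 8.59 dB

8.59 dB


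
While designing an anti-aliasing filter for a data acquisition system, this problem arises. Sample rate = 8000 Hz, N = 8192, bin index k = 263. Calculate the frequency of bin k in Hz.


Frequency of DFT bin k:
f_k = k * fs / N
    = 263 * 8000 / 8192
    = 2104000 / 8192
    = 256.836 Hz

256.836 Hz


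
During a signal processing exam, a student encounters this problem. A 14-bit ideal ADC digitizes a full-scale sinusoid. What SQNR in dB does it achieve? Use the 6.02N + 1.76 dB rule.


Theoretical SNR for a full-scale sinusoid:
SNR = 6.02 * N + 1.76
    = 6.02 * 14 + 1.76
    = 84.28 + 1.76
    = 86.04 dB

86.04 dB


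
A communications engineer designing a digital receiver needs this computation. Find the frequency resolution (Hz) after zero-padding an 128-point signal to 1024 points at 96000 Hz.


Frequency resolution after zero-padding:
N_padded = 128 * 8 = 1024
df = fs / N_padded
   = 96000 / 1024
   = 93.75 Hz

93.75 Hz


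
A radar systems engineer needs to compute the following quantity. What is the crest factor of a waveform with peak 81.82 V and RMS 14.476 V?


Crest factor is the ratio of peak to RMS:
CF = V_peak / V_rms
   = 81.82 / 14.476
   = 5.6521

5.6521


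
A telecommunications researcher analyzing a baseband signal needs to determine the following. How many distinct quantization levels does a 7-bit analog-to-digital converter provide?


Number of quantization levels = 2^N
= 2^7
= 128

128


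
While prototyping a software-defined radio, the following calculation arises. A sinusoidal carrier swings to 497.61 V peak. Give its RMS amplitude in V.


RMS voltage for a sinusoidal waveform:
V_rms = V_peak / sqrt(2)
      = 497.61 / 1.414214
      = 351.863 V

351.863 V


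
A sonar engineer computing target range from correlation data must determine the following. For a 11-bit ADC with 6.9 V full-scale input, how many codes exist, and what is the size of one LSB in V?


Step 1 — number of quantization levels:
L = 2^N = 2^11 = 2048

Step 2 — LSB step size:
delta = Vfs / L
      = 6.9 / 2048
      = 0.00336914 V

Levels = 2048; step size = 0.00336914 V


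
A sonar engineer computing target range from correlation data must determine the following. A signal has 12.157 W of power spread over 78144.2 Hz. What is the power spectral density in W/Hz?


Power spectral density:
PSD = P / BW
    = 12.157 / 78144.2
    = 0.00015557 W/Hz

0.00015557 W/Hz


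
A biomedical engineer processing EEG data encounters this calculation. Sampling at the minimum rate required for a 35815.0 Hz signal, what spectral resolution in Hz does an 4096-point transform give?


Step 1 — Nyquist sampling rate:
fs = 2 * fmax = 2 * 35815.0 = 71630.0 Hz

Step 2 — DFT bin spacing:
df = fs / N = 71630.0 / 4096 = 17.4878 Hz

17.4878 Hz


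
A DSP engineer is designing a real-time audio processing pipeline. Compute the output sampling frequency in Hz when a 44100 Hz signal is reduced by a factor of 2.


Decimation reduces the sample rate:
fs_out = fs_in / M
       = 44100 / 2
       = 22050.0 Hz

22050.0 Hz


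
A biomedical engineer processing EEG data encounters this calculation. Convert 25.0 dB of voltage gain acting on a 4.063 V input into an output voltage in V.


Output voltage from dB gain:
V_out = V_in * 10^(gain_dB / 20)
      = 4.063 * 10^(25.0 / 20)
      = 4.063 * 17.782794
      = 72.2515 V

72.2515 V


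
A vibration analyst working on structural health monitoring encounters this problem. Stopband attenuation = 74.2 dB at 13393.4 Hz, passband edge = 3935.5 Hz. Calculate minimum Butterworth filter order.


Butterworth filter order formula:
n = log10(10^(A/10) - 1) / (2 * log10(f_stop/f_pass))
10^(74.2/10) - 1 = 26302678.919
f_stop/f_pass = 13393.4 / 3935.5 = 3.4032
n = 6.9751 -> ceil = 7

7


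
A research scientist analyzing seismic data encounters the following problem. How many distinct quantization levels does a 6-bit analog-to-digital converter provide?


Number of quantization levels = 2^N
= 2^6
= 64

64


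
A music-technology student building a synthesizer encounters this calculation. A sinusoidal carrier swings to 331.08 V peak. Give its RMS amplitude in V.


RMS voltage for a sinusoidal waveform:
V_rms = V_peak / sqrt(2)
      = 331.08 / 1.414214
      = 234.109 V

234.109 V


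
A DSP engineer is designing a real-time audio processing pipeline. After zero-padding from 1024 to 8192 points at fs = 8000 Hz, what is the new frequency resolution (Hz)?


Frequency resolution after zero-padding:
N_padded = 1024 * 8 = 8192
df = fs / N_padded
   = 8000 / 8192
   = 0.9766 Hz

0.9766 Hz


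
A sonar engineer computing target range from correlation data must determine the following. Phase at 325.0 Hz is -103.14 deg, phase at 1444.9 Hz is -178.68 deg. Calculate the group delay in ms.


Group delay from phase difference:
tau = -d(phi)/d(omega)
d(phi) = -75.54 deg = -1.318422 rad
d(omega) = 2*pi*(1444.9 - 325.0) = 7036.5392 rad/s
tau = -(-1.318422) / 7036.5392
    = 0.1874 ms

0.1874 ms


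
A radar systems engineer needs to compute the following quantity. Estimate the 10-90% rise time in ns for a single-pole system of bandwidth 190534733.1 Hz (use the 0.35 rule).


Rise time from bandwidth relationship:
tr = 0.35 / BW
   = 0.35 / 190534733.1
   = 1.83693542e-09 s
   = 1.8369 ns

1.8369 ns


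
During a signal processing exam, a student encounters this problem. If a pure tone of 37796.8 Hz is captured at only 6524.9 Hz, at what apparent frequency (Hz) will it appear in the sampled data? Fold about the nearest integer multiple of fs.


Compute the nearest integer multiple of fs to the signal:
n = round(37796.8 / 6524.9) = 6
f_alias = |37796.8 - 6 * 6524.9|
        = |37796.8 - 39149.4|
        = 1352.6 Hz

1352.6


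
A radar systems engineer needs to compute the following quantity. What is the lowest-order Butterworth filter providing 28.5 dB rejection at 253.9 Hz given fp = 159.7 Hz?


Butterworth filter order formula:
n = log10(10^(A/10) - 1) / (2 * log10(f_stop/f_pass))
10^(28.5/10) - 1 = 706.9458
f_stop/f_pass = 253.9 / 159.7 = 1.5899
n = 7.0754 -> ceil = 8

8


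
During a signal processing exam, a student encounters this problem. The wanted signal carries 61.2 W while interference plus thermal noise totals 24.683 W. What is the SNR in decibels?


SNR in decibels:
SNR = 10 * log10(Ps / Pn)
    = 10 * log10(61.2 / 24.683)
    = 10 * log10(2.4794)
    = 10 * 0.3944
    = 3.94 dB

3.94 dB


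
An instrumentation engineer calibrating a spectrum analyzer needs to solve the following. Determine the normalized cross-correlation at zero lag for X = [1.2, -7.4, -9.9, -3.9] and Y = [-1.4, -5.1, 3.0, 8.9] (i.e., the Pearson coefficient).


Pearson correlation coefficient (population):
r = cov(X,Y) / (std(X) * std(Y))
Mean X = -5.0, Mean Y = 1.35
Cov(X,Y) = -0.3375
Std(X) = 4.165933, Std(Y) = 5.217519
r = -0.0155

-0.0155


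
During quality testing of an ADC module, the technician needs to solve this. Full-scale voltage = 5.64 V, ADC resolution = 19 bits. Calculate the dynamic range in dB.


Dynamic range from full-scale to LSB:
V_min = V_max / 2^bits = 5.64 / 2^19
DR = 20 * log10(V_max / V_min)
   = 20 * log10(2^19)
   = 20 * 19 * log10(2)
   = 114.39 dB

114.39 dB


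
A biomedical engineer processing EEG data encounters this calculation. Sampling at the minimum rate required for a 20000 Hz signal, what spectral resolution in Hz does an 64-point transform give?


Step 1 — Nyquist sampling rate:
fs = 2 * fmax = 2 * 20000 = 40000 Hz

Step 2 — DFT bin spacing:
df = fs / N = 40000 / 64 = 625.0 Hz

625.0 Hz


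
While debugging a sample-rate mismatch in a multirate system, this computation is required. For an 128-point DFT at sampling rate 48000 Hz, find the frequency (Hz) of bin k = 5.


Frequency of DFT bin k:
f_k = k * fs / N
    = 5 * 48000 / 128
    = 240000 / 128
    = 1875.0 Hz

1875.0 Hz


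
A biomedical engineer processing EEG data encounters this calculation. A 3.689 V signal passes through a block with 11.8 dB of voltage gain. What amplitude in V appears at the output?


Output voltage from dB gain:
V_out = V_in * 10^(gain_dB / 20)
      = 3.689 * 10^(11.8 / 20)
      = 3.689 * 3.890451
      = 14.3519 V

14.3519 V


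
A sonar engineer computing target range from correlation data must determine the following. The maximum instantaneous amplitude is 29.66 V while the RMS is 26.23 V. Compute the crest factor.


Crest factor is the ratio of peak to RMS:
CF = V_peak / V_rms
   = 29.66 / 26.23
   = 1.1308

1.1308


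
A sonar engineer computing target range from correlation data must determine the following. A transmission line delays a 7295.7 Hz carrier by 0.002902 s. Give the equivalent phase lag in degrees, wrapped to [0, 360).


Phase shift from frequency and time delay:
phi = 360 * f * t_delay
    = 360 * 7295.7 * 0.002902
    = 7621.96 degrees
    mod 360 = 61.96 degrees

61.96 degrees


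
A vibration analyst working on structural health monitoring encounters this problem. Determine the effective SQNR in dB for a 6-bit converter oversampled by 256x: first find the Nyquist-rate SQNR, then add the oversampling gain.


Step 1 — baseline SQNR at Nyquist:
SQNR_base = 6.02*N + 1.76
          = 6.02*6 + 1.76
          = 37.88 dB

Step 2 — oversampling processing gain:
G = 10*log10(OSR) = 10*log10(256) = 24.08 dB

Step 3 — total:
SQNR_total = 37.88 + 24.08 = 61.96 dB

Base SQNR = 37.88 dB; oversampled SQNR = 61.96 dB


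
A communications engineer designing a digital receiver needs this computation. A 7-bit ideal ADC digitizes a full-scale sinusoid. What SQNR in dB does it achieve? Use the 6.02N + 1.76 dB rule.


Theoretical SNR for a full-scale sinusoid:
SNR = 6.02 * N + 1.76
    = 6.02 * 7 + 1.76
    = 42.14 + 1.76
    = 43.9 dB

43.9 dB


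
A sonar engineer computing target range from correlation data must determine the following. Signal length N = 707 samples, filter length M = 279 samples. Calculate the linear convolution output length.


Linear convolution output length:
L = N + M - 1
  = 707 + 279 - 1
  = 985 samples

985


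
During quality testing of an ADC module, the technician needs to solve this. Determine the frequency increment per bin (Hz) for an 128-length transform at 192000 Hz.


DFT frequency resolution:
df = fs / N
   = 192000 / 128
   = 1500.0 Hz

1500.0 Hz


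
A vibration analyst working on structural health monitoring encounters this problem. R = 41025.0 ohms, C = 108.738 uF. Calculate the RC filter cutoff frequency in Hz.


Cutoff frequency of a first-order RC filter:
fc = 1 / (2 * pi * R * C)
C = 108.738 uF = 0.000108738 F
fc = 1 / (2 * pi * 41025.0 * 0.000108738)
   = 1 / 28.029141686314
   = 0.035677 Hz

0.035677 Hz


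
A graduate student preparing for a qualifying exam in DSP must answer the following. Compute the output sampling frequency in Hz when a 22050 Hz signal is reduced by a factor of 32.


Decimation reduces the sample rate:
fs_out = fs_in / M
       = 22050 / 32
       = 689.0625 Hz

689.0625 Hz


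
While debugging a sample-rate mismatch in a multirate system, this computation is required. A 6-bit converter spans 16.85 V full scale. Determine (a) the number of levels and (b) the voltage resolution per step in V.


Step 1 — number of quantization levels:
L = 2^N = 2^6 = 64

Step 2 — LSB step size:
delta = Vfs / L
      = 16.85 / 64
      = 0.26328125 V

Levels = 64; step size = 0.26328125 V


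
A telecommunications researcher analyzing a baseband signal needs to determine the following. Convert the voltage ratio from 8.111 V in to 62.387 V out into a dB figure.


Voltage gain in dB:
G = 20 * log10(Vout / Vin)
  = 20 * log10(62.387 / 8.111)
  = 20 * log10(7.691653)
  = 20 * 0.88602
  = 17.72 dB

17.72 dB


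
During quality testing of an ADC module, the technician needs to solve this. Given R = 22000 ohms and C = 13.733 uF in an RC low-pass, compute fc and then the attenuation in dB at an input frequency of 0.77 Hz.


Step 1 — cutoff frequency:
fc = 1 / (2*pi*R*C)
C = 13.733 uF = 1.3733e-05 F
fc = 1 / (2*pi*22000*1.3733e-05)
   = 0.526783 Hz

Step 2 — magnitude at f = 0.77 Hz:
|H(f)| = 1 / sqrt(1 + (f/fc)^2)
f/fc = 0.77 / 0.526783 = 1.461702
|H| = 1 / sqrt(1 + 2.136573) = 0.5646409
|H|_dB = 20*log10(0.5646409) = -4.96 dB

fc = 0.526783 Hz; |H(0.77 Hz)| = -4.96 dB


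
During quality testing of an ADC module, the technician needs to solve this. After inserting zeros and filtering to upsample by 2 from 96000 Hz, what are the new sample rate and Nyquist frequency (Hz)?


Step 1 — output sample rate after interpolation by L:
fs_out = L * fs_in = 2 * 96000 = 192000 Hz

Step 2 — Nyquist frequency of the output stream:
f_Nyq = fs_out / 2 = 192000 / 2 = 96000.0 Hz

fs_out = 192000 Hz; f_Nyquist = 96000.0 Hz


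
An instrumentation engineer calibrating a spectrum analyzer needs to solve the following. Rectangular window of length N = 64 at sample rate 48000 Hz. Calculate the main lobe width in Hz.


Main lobe width for a rectangular window:
Width = 2 * fs / N
      = 2 * 48000 / 64
      = 96000 / 64
      = 1500.0 Hz

1500.0 Hz


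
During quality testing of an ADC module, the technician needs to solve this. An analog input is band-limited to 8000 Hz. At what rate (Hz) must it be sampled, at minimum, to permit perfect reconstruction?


The Nyquist rate is twice the maximum frequency component.
fs_min = 2 * fmax
      = 2 * 8000
      = 16000 Hz

16000


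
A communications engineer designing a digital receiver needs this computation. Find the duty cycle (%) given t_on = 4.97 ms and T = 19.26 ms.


Duty cycle as a percentage:
DC = (t_on / T) * 100
   = (4.97 / 19.26) * 100
   = 0.258048 * 100
   = 25.8 %

25.8 %


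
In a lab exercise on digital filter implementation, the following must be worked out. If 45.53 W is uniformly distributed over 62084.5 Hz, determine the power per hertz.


Power spectral density:
PSD = P / BW
    = 45.53 / 62084.5
    = 0.00073336 W/Hz

0.00073336 W/Hz


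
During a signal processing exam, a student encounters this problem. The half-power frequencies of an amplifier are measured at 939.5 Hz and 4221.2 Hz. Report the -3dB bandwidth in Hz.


Bandwidth is the difference of -3dB frequencies:
BW = f_high - f_low
   = 4221.2 - 939.5
   = 3281.7 Hz

3281.7 Hz


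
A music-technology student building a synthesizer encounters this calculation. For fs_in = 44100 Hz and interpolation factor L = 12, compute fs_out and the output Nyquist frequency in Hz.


Step 1 — output sample rate after interpolation by L:
fs_out = L * fs_in = 12 * 44100 = 529200 Hz

Step 2 — Nyquist frequency of the output stream:
f_Nyq = fs_out / 2 = 529200 / 2 = 264600.0 Hz

fs_out = 529200 Hz; f_Nyquist = 264600.0 Hz


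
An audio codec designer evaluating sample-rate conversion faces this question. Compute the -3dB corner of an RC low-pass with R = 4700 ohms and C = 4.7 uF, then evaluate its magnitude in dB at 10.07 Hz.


Step 1 — cutoff frequency:
fc = 1 / (2*pi*R*C)
C = 4.7 uF = 4.7e-06 F
fc = 1 / (2*pi*4700*4.7e-06)
   = 7.20484 Hz

Step 2 — magnitude at f = 10.07 Hz:
|H(f)| = 1 / sqrt(1 + (f/fc)^2)
f/fc = 10.07 / 7.20484 = 1.397672
|H| = 1 / sqrt(1 + 1.953487) = 0.5818787
|H|_dB = 20*log10(0.5818787) = -4.7 dB

fc = 7.20484 Hz; |H(10.07 Hz)| = -4.7 dB


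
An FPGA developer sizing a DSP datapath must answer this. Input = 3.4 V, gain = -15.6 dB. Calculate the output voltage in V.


Output voltage from dB gain:
V_out = V_in * 10^(gain_dB / 20)
      = 3.4 * 10^(-15.6 / 20)
      = 3.4 * 0.165959
      = 0.5643 V

0.5643 V


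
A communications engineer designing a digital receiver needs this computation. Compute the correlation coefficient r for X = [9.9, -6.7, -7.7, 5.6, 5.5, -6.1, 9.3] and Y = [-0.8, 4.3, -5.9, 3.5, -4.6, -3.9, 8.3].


Pearson correlation coefficient (population):
r = cov(X,Y) / (std(X) * std(Y))
Mean X = 1.4, Mean Y = 0.1286
Cov(X,Y) = 14.674286
Std(X) = 7.307335, Std(Y) = 4.947356
r = 0.4059

0.4059


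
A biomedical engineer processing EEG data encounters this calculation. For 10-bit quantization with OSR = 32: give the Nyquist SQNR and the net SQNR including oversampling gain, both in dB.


Step 1 — baseline SQNR at Nyquist:
SQNR_base = 6.02*N + 1.76
          = 6.02*10 + 1.76
          = 61.96 dB

Step 2 — oversampling processing gain:
G = 10*log10(OSR) = 10*log10(32) = 15.05 dB

Step 3 — total:
SQNR_total = 61.96 + 15.05 = 77.01 dB

Base SQNR = 61.96 dB; oversampled SQNR = 77.01 dB


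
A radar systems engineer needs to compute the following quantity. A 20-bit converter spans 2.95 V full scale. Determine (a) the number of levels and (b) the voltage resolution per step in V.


Step 1 — number of quantization levels:
L = 2^N = 2^20 = 1048576

Step 2 — LSB step size:
delta = Vfs / L
      = 2.95 / 1048576
      = 2.81e-06 V

Levels = 1048576; step size = 2.81e-06 V


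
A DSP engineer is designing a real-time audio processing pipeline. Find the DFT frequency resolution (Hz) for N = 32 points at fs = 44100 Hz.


DFT frequency resolution:
df = fs / N
   = 44100 / 32
   = 1378.125 Hz

1378.125 Hz


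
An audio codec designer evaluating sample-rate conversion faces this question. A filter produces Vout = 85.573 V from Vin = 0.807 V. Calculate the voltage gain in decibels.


Voltage gain in dB:
G = 20 * log10(Vout / Vin)
  = 20 * log10(85.573 / 0.807)
  = 20 * log10(106.038414)
  = 20 * 2.025463
  = 40.51 dB

40.51 dB


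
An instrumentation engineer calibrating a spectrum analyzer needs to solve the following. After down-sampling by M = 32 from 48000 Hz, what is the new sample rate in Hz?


Decimation reduces the sample rate:
fs_out = fs_in / M
       = 48000 / 32
       = 1500.0 Hz

1500.0 Hz
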